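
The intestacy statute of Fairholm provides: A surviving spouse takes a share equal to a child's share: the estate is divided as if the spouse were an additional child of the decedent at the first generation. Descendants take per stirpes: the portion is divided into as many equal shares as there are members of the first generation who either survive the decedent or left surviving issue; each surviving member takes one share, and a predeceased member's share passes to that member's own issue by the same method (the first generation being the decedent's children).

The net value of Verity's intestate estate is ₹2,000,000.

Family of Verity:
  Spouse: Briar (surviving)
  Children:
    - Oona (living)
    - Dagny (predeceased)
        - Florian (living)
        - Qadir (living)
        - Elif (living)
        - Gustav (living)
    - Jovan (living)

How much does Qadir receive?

Qadir receives ₹125,000.

The spouse counts as an additional share at the children's level, so there are 4 primary shares of ₹500,000. Briar takes one such share (₹500,000).
The children's combined portion (₹1,500,000) is divided into 3 shares of ₹500,000: Oona and Jovan each take ₹500,000; Dagny's ₹500,000 share passes to Dagny's issue.
Dagny's share (₹500,000) is divided into 4 shares of ₹125,000: Florian, Qadir, Elif, and Gustav each take ₹125,000.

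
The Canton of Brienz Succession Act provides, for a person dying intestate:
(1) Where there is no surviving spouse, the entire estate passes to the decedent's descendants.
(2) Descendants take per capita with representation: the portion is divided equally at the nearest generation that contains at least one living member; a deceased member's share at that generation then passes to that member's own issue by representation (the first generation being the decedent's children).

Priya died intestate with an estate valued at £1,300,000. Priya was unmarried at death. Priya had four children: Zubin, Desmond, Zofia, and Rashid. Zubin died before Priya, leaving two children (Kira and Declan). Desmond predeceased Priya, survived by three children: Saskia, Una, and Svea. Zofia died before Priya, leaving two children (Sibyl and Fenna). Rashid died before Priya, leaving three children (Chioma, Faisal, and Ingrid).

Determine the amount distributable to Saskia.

The entire £1,300,000 passes to the descendants.
No child survives, so the initial division is made at the grandchildren's generation.
That amount (£1,300,000) is divided into 10 shares of £130,000: Kira, Declan, Saskia, Una, Svea, Sibyl, Fenna, Chioma, Faisal, and Ingrid each take £130,000.

Saskia receives £130,000.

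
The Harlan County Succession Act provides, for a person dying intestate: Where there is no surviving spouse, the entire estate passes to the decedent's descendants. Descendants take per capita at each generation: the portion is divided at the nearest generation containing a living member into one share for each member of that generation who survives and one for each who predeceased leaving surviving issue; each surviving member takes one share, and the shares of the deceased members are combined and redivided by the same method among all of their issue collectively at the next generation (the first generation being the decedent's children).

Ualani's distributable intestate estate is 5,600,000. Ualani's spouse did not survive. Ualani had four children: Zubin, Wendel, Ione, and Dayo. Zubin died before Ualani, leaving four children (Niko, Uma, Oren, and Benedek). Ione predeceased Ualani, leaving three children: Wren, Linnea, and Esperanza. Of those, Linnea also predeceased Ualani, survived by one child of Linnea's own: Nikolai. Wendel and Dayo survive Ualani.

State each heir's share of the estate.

The entire 5,600,000 passes to the descendants.
That amount (5,600,000) is divided at the children's generation into 4 shares of 1,400,000. Wendel and Dayo each take 1,400,000. The 2 shares of the deceased (Zubin and Ione) are combined into a pool of 2,800,000.
That pool (2,800,000) is divided at the grandchildren's generation into 7 shares of 400,000. Niko, Uma, Oren, Benedek, Wren, and Esperanza each take 400,000. The remaining share for the deceased Linnea (400,000) is carried to the next generation.
That pool (400,000) passes entirely to Nikolai, the sole taker at the great-grandchildren's generation.

Niko: 400,000; Uma: 400,000; Oren: 400,000; Benedek: 400,000; Wendel: 1,400,000; Wren: 400,000; Nikolai: 400,000; Esperanza: 400,000; Dayo: 1,400,000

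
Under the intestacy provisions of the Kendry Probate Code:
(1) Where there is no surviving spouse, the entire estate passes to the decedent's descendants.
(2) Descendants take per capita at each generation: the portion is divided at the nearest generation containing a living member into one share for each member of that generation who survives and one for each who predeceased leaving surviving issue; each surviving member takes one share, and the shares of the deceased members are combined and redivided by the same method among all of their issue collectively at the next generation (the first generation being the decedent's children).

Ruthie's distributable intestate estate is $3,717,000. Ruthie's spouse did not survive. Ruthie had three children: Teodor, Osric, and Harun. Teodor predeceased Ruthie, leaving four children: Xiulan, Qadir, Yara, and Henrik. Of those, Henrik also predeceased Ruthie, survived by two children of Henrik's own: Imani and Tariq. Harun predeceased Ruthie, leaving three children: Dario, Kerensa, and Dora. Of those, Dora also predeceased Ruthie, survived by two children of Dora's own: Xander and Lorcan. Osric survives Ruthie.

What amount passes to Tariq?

Tariq receives $177,000.

The entire $3,717,000 passes to the descendants.
That amount ($3,717,000) is divided at the children's generation into 3 shares of $1,239,000. Osric takes $1,239,000. The 2 shares of the deceased (Teodor and Harun) are combined into a pool of $2,478,000.
That pool ($2,478,000) is divided at the grandchildren's generation into 7 shares of $354,000. Xiulan, Qadir, Yara, Dario, and Kerensa each take $354,000. The 2 shares of the deceased (Henrik and Dora) are combined into a pool of $708,000.
That pool ($708,000) is divided at the great-grandchildren's generation equally among Imani, Tariq, Xander, and Lorcan: $177,000 each.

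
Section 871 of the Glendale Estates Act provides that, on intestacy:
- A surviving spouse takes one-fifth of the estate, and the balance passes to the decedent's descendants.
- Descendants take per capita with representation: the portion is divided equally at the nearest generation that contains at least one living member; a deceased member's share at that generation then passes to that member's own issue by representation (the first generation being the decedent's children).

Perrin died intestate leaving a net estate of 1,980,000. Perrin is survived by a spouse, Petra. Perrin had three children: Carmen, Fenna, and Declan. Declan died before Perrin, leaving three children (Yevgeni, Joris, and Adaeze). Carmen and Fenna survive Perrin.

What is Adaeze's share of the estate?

Adaeze receives 176,000.

Petra takes one-fifth of 1,980,000 = 396,000. The remaining 1,584,000 passes to the descendants.
The descendants' portion (1,584,000) is divided into 3 shares of 528,000: Carmen and Fenna each take 528,000; Declan's 528,000 share passes to Declan's issue.
Declan's share (528,000) is divided into 3 shares of 176,000: Yevgeni, Joris, and Adaeze each take 176,000.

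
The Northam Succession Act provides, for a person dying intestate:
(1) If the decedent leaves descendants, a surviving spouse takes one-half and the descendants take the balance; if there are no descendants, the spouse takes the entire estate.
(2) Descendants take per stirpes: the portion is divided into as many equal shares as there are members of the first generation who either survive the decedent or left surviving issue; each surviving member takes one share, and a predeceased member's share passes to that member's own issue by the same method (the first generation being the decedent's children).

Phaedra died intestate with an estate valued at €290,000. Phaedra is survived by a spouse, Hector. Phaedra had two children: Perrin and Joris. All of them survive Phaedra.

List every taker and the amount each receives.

Hector takes one-half of €290,000 = €145,000. The remaining €145,000 passes to the descendants.
The descendants' portion (€145,000) is divided into 2 shares of €72,500: Perrin and Joris each take €72,500.

Hector: €145,000; Perrin: €72,500; Joris: €72,500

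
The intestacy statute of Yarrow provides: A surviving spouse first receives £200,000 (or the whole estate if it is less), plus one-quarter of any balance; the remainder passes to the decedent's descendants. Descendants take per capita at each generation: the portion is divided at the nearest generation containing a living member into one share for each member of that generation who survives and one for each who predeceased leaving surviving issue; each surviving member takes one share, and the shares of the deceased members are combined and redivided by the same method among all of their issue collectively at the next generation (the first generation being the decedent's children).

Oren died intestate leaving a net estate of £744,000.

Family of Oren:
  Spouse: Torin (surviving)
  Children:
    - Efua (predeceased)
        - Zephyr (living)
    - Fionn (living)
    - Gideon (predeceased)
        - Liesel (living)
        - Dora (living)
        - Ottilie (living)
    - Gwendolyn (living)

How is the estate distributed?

Torin first takes £200,000, leaving a balance of £544,000. Torin then takes one-quarter of the balance (£136,000), for a total of £336,000. The remaining £408,000 passes to the descendants.
The descendants' portion (£408,000) is divided at the children's generation into 4 shares of £102,000. Fionn and Gwendolyn each take £102,000. The 2 shares of the deceased (Efua and Gideon) are combined into a pool of £204,000.
That pool (£204,000) is divided at the grandchildren's generation equally among Zephyr, Liesel, Dora, and Ottilie: £51,000 each.

Torin: £336,000; Zephyr: £51,000; Fionn: £102,000; Liesel: £51,000; Dora: £51,000; Ottilie: £51,000; Gwendolyn: £102,000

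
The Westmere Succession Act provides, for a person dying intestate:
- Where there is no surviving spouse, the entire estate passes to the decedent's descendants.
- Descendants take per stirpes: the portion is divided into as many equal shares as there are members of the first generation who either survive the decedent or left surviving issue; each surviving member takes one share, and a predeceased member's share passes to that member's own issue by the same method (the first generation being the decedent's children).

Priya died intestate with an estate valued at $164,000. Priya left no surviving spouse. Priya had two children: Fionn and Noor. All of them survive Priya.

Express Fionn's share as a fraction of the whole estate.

The entire $164,000 passes to the descendants.
That amount ($164,000) is divided into 2 shares of $82,000: Fionn and Noor each take $82,000.

Fionn receives 1/2 of the estate.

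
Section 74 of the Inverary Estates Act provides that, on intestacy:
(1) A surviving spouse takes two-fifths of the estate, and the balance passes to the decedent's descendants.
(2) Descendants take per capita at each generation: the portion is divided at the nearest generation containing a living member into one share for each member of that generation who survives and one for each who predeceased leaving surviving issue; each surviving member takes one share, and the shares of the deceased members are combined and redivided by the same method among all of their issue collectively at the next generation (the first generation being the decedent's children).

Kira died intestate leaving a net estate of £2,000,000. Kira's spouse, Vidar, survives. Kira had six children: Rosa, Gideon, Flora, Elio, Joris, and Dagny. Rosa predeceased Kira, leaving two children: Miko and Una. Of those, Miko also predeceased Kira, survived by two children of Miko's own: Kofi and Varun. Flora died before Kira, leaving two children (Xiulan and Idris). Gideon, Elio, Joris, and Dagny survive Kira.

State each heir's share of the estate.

Vidar: £800,000; Kofi: £50,000; Varun: £50,000; Una: £100,000; Gideon: £200,000; Xiulan: £100,000; Idris: £100,000; Elio: £200,000; Joris: £200,000; Dagny: £200,000

Vidar takes two-fifths of £2,000,000 = £800,000. The remaining £1,200,000 passes to the descendants.
The descendants' portion (£1,200,000) is divided at the children's generation into 6 shares of £200,000. Gideon, Elio, Joris, and Dagny each take £200,000. The 2 shares of the deceased (Rosa and Flora) are combined into a pool of £400,000.
That pool (£400,000) is divided at the grandchildren's generation into 4 shares of £100,000. Una, Xiulan, and Idris each take £100,000. The remaining share for the deceased Miko (£100,000) is carried to the next generation.
That pool (£100,000) is divided at the great-grandchildren's generation equally among Kofi and Varun: £50,000 each.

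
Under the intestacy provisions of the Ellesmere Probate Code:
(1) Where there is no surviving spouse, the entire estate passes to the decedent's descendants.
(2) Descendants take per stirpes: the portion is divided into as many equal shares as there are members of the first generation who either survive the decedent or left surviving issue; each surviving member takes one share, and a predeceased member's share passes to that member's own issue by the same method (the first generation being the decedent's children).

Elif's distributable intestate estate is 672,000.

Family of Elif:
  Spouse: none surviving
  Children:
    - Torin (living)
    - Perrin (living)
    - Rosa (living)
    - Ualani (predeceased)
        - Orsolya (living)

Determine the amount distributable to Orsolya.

The entire 672,000 passes to the descendants.
That amount (672,000) is divided into 4 shares of 168,000: Torin, Perrin, and Rosa each take 168,000; Ualani's 168,000 share passes to Ualani's issue.
Ualani's share (168,000) passes entirely to Orsolya.

Orsolya receives 168,000.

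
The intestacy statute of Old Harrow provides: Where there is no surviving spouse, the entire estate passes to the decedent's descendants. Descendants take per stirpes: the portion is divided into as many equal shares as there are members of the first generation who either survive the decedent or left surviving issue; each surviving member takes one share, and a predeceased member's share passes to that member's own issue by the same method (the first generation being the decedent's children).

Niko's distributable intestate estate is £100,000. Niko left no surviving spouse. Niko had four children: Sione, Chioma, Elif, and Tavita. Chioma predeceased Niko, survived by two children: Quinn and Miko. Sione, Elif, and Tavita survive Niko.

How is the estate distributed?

Sione: £25,000; Quinn: £12,500; Miko: £12,500; Elif: £25,000; Tavita: £25,000

The entire £100,000 passes to the descendants.
That amount (£100,000) is divided into 4 shares of £25,000: Sione, Elif, and Tavita each take £25,000; Chioma's £25,000 share passes to Chioma's issue.
Chioma's share (£25,000) is divided into 2 shares of £12,500: Quinn and Miko each take £12,500.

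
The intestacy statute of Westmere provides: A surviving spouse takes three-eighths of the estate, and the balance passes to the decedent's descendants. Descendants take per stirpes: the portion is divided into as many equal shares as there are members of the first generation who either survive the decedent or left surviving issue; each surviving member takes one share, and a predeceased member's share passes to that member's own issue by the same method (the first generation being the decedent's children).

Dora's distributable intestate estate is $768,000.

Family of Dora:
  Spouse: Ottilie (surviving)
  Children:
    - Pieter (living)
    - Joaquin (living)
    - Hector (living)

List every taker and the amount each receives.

Ottilie: $288,000; Pieter: $160,000; Joaquin: $160,000; Hector: $160,000

Ottilie takes three-eighths of $768,000 = $288,000. The remaining $480,000 passes to the descendants.
The descendants' portion ($480,000) is divided into 3 shares of $160,000: Pieter, Joaquin, and Hector each take $160,000.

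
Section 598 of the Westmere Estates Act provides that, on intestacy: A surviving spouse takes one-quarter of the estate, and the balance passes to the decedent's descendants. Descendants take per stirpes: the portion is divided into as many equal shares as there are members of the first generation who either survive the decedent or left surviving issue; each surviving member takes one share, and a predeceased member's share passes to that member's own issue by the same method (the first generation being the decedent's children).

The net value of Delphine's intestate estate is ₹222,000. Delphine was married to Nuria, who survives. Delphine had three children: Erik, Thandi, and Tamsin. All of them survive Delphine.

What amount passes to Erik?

Erik receives ₹55,500.

Nuria takes one-quarter of ₹222,000 = ₹55,500. The remaining ₹166,500 passes to the descendants.
The descendants' portion (₹166,500) is divided into 3 shares of ₹55,500: Erik, Thandi, and Tamsin each take ₹55,500.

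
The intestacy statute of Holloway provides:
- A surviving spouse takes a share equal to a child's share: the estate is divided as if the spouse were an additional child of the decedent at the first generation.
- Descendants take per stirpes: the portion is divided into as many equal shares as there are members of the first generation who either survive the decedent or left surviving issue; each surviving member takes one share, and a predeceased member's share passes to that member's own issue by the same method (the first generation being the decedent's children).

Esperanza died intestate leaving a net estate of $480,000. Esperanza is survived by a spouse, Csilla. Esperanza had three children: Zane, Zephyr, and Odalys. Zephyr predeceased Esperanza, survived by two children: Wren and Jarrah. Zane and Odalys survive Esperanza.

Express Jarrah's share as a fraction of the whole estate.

The spouse counts as an additional share at the children's level, so there are 4 primary shares of $120,000. Csilla takes one such share ($120,000).
The children's combined portion ($360,000) is divided into 3 shares of $120,000: Zane and Odalys each take $120,000; Zephyr's $120,000 share passes to Zephyr's issue.
Zephyr's share ($120,000) is divided into 2 shares of $60,000: Wren and Jarrah each take $60,000.

Jarrah receives 1/8 of the estate.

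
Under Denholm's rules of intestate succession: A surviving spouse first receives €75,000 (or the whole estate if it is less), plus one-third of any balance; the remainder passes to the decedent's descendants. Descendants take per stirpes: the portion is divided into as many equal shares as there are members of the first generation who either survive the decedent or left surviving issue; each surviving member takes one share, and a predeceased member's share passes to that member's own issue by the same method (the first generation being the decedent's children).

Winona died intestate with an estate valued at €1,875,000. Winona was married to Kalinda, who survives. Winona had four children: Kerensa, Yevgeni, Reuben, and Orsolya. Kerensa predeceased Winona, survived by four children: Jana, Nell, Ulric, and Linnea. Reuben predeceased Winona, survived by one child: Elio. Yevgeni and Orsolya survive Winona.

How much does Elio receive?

Elio receives €300,000.

Kalinda first takes €75,000, leaving a balance of €1,800,000. Kalinda then takes one-third of the balance (€600,000), for a total of €675,000. The remaining €1,200,000 passes to the descendants.
The descendants' portion (€1,200,000) is divided into 4 shares of €300,000: Yevgeni and Orsolya each take €300,000; Kerensa's €300,000 share passes to Kerensa's issue; Reuben's €300,000 share passes to Reuben's issue.
Kerensa's share (€300,000) is divided into 4 shares of €75,000: Jana, Nell, Ulric, and Linnea each take €75,000.
Reuben's share (€300,000) passes entirely to Elio.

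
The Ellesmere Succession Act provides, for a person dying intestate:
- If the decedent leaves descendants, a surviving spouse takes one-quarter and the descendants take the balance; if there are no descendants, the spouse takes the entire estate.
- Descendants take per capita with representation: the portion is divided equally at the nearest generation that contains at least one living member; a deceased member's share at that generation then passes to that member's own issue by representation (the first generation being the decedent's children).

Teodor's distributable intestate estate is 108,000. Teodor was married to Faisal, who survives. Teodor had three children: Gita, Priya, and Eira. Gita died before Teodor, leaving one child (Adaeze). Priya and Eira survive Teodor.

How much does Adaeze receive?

Adaeze receives 27,000.

Faisal takes one-quarter of 108,000 = 27,000. The remaining 81,000 passes to the descendants.
The descendants' portion (81,000) is divided into 3 shares of 27,000: Priya and Eira each take 27,000; Gita's 27,000 share passes to Gita's issue.
Gita's share (27,000) passes entirely to Adaeze.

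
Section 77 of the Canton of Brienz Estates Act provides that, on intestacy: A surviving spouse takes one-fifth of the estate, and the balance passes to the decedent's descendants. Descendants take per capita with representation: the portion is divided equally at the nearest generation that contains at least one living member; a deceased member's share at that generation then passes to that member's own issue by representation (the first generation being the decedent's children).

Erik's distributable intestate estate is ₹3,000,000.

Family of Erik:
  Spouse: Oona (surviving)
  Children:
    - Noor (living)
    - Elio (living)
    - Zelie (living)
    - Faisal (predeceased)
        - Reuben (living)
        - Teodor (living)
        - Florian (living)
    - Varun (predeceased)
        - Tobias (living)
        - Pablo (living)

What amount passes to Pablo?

Pablo receives ₹240,000.

Oona takes one-fifth of ₹3,000,000 = ₹600,000. The remaining ₹2,400,000 passes to the descendants.
The descendants' portion (₹2,400,000) is divided into 5 shares of ₹480,000: Noor, Elio, and Zelie each take ₹480,000; Faisal's ₹480,000 share passes to Faisal's issue; Varun's ₹480,000 share passes to Varun's issue.
Faisal's share (₹480,000) is divided into 3 shares of ₹160,000: Reuben, Teodor, and Florian each take ₹160,000.
Varun's share (₹480,000) is divided into 2 shares of ₹240,000: Tobias and Pablo each take ₹240,000.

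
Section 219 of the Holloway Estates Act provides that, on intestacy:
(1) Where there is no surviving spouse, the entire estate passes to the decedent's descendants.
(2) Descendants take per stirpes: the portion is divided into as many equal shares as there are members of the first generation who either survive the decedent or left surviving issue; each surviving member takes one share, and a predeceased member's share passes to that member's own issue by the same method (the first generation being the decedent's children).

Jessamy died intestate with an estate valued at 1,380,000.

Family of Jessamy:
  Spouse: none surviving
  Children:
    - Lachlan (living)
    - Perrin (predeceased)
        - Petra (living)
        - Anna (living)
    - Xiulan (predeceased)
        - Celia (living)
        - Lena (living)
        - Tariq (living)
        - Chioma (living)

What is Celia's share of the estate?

Celia receives 115,000.

The entire 1,380,000 passes to the descendants.
That amount (1,380,000) is divided into 3 shares of 460,000: Lachlan takes 460,000; Perrin's 460,000 share passes to Perrin's issue; Xiulan's 460,000 share passes to Xiulan's issue.
Perrin's share (460,000) is divided into 2 shares of 230,000: Petra and Anna each take 230,000.
Xiulan's share (460,000) is divided into 4 shares of 115,000: Celia, Lena, Tariq, and Chioma each take 115,000.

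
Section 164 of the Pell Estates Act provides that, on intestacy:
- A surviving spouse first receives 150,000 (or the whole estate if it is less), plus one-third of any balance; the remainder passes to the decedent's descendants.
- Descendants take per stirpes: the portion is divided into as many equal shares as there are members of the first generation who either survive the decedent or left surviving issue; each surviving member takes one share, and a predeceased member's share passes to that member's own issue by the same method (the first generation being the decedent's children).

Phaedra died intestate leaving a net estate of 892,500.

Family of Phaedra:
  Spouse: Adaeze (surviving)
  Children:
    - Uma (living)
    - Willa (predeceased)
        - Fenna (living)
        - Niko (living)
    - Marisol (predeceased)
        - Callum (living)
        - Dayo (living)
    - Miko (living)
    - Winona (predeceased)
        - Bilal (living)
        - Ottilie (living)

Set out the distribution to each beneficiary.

Adaeze: 397,500; Uma: 99,000; Fenna: 49,500; Niko: 49,500; Callum: 49,500; Dayo: 49,500; Miko: 99,000; Bilal: 49,500; Ottilie: 49,500

Adaeze first takes 150,000, leaving a balance of 742,500. Adaeze then takes one-third of the balance (247,500), for a total of 397,500. The remaining 495,000 passes to the descendants.
The descendants' portion (495,000) is divided into 5 shares of 99,000: Uma and Miko each take 99,000; Willa's 99,000 share passes to Willa's issue; Marisol's 99,000 share passes to Marisol's issue; Winona's 99,000 share passes to Winona's issue.
Willa's share (99,000) is divided into 2 shares of 49,500: Fenna and Niko each take 49,500.
Marisol's share (99,000) is divided into 2 shares of 49,500: Callum and Dayo each take 49,500.
Winona's share (99,000) is divided into 2 shares of 49,500: Bilal and Ottilie each take 49,500.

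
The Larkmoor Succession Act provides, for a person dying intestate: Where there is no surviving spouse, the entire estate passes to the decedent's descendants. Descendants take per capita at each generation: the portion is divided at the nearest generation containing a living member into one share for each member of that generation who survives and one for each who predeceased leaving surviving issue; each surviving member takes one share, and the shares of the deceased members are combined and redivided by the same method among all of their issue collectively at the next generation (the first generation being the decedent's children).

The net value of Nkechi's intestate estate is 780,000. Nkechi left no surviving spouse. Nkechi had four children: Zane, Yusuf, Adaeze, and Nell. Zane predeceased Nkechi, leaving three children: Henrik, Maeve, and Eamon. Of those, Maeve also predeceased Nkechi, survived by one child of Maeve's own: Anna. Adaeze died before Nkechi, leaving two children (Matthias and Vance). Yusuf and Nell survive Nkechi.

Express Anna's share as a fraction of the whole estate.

Anna receives 1/10 of the estate.

The entire 780,000 passes to the descendants.
That amount (780,000) is divided at the children's generation into 4 shares of 195,000. Yusuf and Nell each take 195,000. The 2 shares of the deceased (Zane and Adaeze) are combined into a pool of 390,000.
That pool (390,000) is divided at the grandchildren's generation into 5 shares of 78,000. Henrik, Eamon, Matthias, and Vance each take 78,000. The remaining share for the deceased Maeve (78,000) is carried to the next generation.
That pool (78,000) passes entirely to Anna, the sole taker at the great-grandchildren's generation.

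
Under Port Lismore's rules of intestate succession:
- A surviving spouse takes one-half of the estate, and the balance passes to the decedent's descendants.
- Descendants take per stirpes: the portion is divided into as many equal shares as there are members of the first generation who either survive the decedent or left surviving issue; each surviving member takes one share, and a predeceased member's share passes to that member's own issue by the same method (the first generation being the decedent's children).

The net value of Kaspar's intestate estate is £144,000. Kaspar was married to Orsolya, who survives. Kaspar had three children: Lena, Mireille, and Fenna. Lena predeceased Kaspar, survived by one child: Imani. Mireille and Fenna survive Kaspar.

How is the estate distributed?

Orsolya takes one-half of £144,000 = £72,000. The remaining £72,000 passes to the descendants.
The descendants' portion (£72,000) is divided into 3 shares of £24,000: Mireille and Fenna each take £24,000; Lena's £24,000 share passes to Lena's issue.
Lena's share (£24,000) passes entirely to Imani.

Orsolya: £72,000; Imani: £24,000; Mireille: £24,000; Fenna: £24,000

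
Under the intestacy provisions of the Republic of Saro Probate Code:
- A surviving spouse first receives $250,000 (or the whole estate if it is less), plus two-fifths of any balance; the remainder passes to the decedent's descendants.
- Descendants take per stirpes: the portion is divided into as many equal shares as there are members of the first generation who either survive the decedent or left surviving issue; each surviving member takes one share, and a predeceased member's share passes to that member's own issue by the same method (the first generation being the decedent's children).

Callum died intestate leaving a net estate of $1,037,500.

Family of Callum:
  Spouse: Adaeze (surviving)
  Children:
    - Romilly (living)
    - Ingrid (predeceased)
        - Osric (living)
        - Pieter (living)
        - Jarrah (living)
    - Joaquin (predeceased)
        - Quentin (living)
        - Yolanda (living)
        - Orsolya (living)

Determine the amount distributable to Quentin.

Adaeze first takes $250,000, leaving a balance of $787,500. Adaeze then takes two-fifths of the balance ($315,000), for a total of $565,000. The remaining $472,500 passes to the descendants.
The descendants' portion ($472,500) is divided into 3 shares of $157,500: Romilly takes $157,500; Ingrid's $157,500 share passes to Ingrid's issue; Joaquin's $157,500 share passes to Joaquin's issue.
Ingrid's share ($157,500) is divided into 3 shares of $52,500: Osric, Pieter, and Jarrah each take $52,500.
Joaquin's share ($157,500) is divided into 3 shares of $52,500: Quentin, Yolanda, and Orsolya each take $52,500.

Quentin receives $52,500.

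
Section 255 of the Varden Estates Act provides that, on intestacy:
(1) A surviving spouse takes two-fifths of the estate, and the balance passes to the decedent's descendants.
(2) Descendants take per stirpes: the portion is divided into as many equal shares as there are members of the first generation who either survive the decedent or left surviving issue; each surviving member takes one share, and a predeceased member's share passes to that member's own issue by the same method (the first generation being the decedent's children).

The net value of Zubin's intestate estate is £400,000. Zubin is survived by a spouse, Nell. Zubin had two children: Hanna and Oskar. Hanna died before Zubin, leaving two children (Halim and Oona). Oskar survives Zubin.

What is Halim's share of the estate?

Halim receives £60,000.

Nell takes two-fifths of £400,000 = £160,000. The remaining £240,000 passes to the descendants.
The descendants' portion (£240,000) is divided into 2 shares of £120,000: Oskar takes £120,000; Hanna's £120,000 share passes to Hanna's issue.
Hanna's share (£120,000) is divided into 2 shares of £60,000: Halim and Oona each take £60,000.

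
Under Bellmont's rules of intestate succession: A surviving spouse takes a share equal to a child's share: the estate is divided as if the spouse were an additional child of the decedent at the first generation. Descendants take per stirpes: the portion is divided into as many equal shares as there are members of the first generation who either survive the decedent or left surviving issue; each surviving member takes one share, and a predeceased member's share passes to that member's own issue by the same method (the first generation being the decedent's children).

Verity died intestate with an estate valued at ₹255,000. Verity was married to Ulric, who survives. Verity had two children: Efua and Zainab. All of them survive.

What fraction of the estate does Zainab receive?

The spouse counts as an additional share at the children's level, so there are 3 primary shares of ₹85,000. Ulric takes one such share (₹85,000).
The children's combined portion (₹170,000) is divided into 2 shares of ₹85,000: Efua and Zainab each take ₹85,000.

Zainab receives 1/3 of the estate.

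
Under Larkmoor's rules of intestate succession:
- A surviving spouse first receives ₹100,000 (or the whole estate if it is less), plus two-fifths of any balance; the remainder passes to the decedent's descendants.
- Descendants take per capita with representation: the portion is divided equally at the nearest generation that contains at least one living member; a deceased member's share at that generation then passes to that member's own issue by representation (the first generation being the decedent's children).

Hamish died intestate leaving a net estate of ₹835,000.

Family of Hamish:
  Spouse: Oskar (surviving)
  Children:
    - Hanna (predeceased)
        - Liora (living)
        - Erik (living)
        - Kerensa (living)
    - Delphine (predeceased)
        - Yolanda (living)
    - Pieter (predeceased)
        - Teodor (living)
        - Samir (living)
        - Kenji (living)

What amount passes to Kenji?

Oskar first takes ₹100,000, leaving a balance of ₹735,000. Oskar then takes two-fifths of the balance (₹294,000), for a total of ₹394,000. The remaining ₹441,000 passes to the descendants.
No child survives, so the initial division is made at the grandchildren's generation.
The descendants' portion (₹441,000) is divided into 7 shares of ₹63,000: Liora, Erik, Kerensa, Yolanda, Teodor, Samir, and Kenji each take ₹63,000.

Kenji receives ₹63,000.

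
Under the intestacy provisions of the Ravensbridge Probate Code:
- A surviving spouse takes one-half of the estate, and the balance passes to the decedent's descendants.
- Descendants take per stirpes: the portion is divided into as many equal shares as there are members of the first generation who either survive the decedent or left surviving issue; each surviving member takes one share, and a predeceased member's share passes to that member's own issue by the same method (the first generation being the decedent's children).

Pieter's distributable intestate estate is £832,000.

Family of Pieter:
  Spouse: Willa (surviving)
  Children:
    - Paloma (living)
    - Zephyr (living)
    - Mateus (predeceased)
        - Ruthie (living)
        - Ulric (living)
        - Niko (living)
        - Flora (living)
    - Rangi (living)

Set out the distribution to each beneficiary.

Willa takes one-half of £832,000 = £416,000. The remaining £416,000 passes to the descendants.
The descendants' portion (£416,000) is divided into 4 shares of £104,000: Paloma, Zephyr, and Rangi each take £104,000; Mateus's £104,000 share passes to Mateus's issue.
Mateus's share (£104,000) is divided into 4 shares of £26,000: Ruthie, Ulric, Niko, and Flora each take £26,000.

Willa: £416,000; Paloma: £104,000; Zephyr: £104,000; Ruthie: £26,000; Ulric: £26,000; Niko: £26,000; Flora: £26,000; Rangi: £104,000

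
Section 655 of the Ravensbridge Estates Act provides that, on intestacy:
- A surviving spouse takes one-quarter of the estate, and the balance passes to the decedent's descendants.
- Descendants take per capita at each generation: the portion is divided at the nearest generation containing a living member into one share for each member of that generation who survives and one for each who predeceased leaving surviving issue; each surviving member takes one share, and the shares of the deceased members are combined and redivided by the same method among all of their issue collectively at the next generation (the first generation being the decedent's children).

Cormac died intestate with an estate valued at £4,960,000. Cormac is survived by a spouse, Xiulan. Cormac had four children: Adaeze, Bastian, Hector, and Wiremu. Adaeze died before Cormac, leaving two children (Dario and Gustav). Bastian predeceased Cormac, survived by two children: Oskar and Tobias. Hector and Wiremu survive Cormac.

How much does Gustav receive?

Gustav receives £465,000.

Xiulan takes one-quarter of £4,960,000 = £1,240,000. The remaining £3,720,000 passes to the descendants.
The descendants' portion (£3,720,000) is divided at the children's generation into 4 shares of £930,000. Hector and Wiremu each take £930,000. The 2 shares of the deceased (Adaeze and Bastian) are combined into a pool of £1,860,000.
That pool (£1,860,000) is divided at the grandchildren's generation equally among Dario, Gustav, Oskar, and Tobias: £465,000 each.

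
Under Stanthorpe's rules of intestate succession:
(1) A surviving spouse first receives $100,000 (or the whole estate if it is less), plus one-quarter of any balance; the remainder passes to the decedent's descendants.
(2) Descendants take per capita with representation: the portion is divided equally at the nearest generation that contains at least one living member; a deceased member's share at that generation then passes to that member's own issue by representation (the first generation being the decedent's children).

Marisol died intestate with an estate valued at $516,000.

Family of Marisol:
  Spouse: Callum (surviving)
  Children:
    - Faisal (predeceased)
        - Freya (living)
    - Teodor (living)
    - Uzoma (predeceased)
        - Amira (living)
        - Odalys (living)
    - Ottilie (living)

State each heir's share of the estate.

Callum first takes $100,000, leaving a balance of $416,000. Callum then takes one-quarter of the balance ($104,000), for a total of $204,000. The remaining $312,000 passes to the descendants.
The descendants' portion ($312,000) is divided into 4 shares of $78,000: Teodor and Ottilie each take $78,000; Faisal's $78,000 share passes to Faisal's issue; Uzoma's $78,000 share passes to Uzoma's issue.
Faisal's share ($78,000) passes entirely to Freya.
Uzoma's share ($78,000) is divided into 2 shares of $39,000: Amira and Odalys each take $39,000.

Callum: $204,000; Freya: $78,000; Teodor: $78,000; Amira: $39,000; Odalys: $39,000; Ottilie: $78,000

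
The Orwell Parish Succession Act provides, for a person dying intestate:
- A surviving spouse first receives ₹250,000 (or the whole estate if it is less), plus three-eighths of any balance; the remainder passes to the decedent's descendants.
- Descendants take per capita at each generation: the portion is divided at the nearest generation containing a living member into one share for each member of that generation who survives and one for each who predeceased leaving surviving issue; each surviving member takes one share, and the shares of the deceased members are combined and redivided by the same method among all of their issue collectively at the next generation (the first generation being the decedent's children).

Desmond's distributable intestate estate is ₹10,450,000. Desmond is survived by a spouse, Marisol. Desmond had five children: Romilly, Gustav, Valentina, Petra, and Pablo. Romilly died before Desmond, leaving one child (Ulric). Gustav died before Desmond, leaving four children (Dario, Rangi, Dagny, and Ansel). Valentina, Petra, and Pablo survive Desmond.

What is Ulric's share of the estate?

Ulric receives ₹510,000.

Marisol first takes ₹250,000, leaving a balance of ₹10,200,000. Marisol then takes three-eighths of the balance (₹3,825,000), for a total of ₹4,075,000. The remaining ₹6,375,000 passes to the descendants.
The descendants' portion (₹6,375,000) is divided at the children's generation into 5 shares of ₹1,275,000. Valentina, Petra, and Pablo each take ₹1,275,000. The 2 shares of the deceased (Romilly and Gustav) are combined into a pool of ₹2,550,000.
That pool (₹2,550,000) is divided at the grandchildren's generation equally among Ulric, Dario, Rangi, Dagny, and Ansel: ₹510,000 each.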